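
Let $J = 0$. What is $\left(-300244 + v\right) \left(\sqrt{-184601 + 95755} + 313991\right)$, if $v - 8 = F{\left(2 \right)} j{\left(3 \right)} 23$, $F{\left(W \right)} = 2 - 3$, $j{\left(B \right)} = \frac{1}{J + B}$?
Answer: $- \frac{282821427421}{3} - \frac{900731 i \sqrt{88846}}{3} \approx -9.4274 \cdot 10^{10} - 8.9494 \cdot 10^{7} i$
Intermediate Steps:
$j{\left(B \right)} = \frac{1}{B}$ ($j{\left(B \right)} = \frac{1}{0 + B} = \frac{1}{B}$)
$F{\left(W \right)} = -1$ ($F{\left(W \right)} = 2 - 3 = -1$)
$v = \frac{1}{3}$ ($v = 8 + - \frac{1}{3} \cdot 23 = 8 + \left(-1\right) \frac{1}{3} \cdot 23 = 8 - \frac{23}{3} = \frac{1}{3} \approx 0.33333$)
$\left(-300244 + v\right) \left(\sqrt{-184601 + 95755} + 313991\right) = \left(-300244 + \frac{1}{3}\right) \left(\sqrt{-184601 + 95755} + 313991\right) = - \frac{900731 \left(\sqrt{-88846} + 313991\right)}{3} = - \frac{900731 \left(i \sqrt{88846} + 313991\right)}{3} = - \frac{900731 \left(313991 + i \sqrt{88846}\right)}{3} = - \frac{282821427421}{3} - \frac{900731 i \sqrt{88846}}{3}$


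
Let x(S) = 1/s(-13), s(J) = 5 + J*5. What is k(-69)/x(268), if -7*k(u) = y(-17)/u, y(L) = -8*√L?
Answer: 160*I*√17/161 ≈ 4.0975*I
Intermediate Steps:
s(J) = 5 + 5*J
x(S) = -1/60 (x(S) = 1/(5 + 5*(-13)) = 1/(5 - 65) = 1/(-60) = -1/60)
k(u) = 8*I*√17/(7*u) (k(u) = -(-8*I*√17)/(7*u) = -(-8)*I*√17/(7*u) = 8*I*√17/(7*u))
k(-69)/x(268) = ((8/7)*I*√17/(-69))/(-1/60) = ((8/7)*I*√17*(-1/69))*(-60) = -8*I*√17/483*(-60) = 160*I*√17/161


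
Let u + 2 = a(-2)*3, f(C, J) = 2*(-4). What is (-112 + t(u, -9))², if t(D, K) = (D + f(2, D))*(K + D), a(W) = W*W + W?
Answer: 8464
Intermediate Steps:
f(C, J) = -8
a(W) = W + W² (a(W) = W² + W = W + W²)
u = 4 (u = -2 - 2*(1 - 2)*3 = -2 - 2*(-1)*3 = -2 + 2*3 = -2 + 6 = 4)
t(D, K) = (-8 + D)*(D + K) (t(D, K) = (D - 8)*(K + D) = (-8 + D)*(D + K))
(-112 + t(u, -9))² = (-112 + (4² - 8*4 - 8*(-9) + 4*(-9)))² = (-112 + (16 - 32 + 72 - 36))² = (-112 + 20)² = (-92)² = 8464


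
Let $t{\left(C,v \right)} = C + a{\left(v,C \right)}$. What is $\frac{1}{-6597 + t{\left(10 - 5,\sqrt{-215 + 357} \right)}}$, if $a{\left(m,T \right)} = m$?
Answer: $- \frac{3296}{21727161} - \frac{\sqrt{142}}{43454322} \approx -0.00015197$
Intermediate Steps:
$t{\left(C,v \right)} = C + v$
$\frac{1}{-6597 + t{\left(10 - 5,\sqrt{-215 + 357} \right)}} = \frac{1}{-6597 + \left(\left(10 - 5\right) + \sqrt{-215 + 357}\right)} = \frac{1}{-6597 + \left(\left(10 - 5\right) + \sqrt{142}\right)} = \frac{1}{-6597 + \left(5 + \sqrt{142}\right)} = \frac{1}{-6592 + \sqrt{142}}$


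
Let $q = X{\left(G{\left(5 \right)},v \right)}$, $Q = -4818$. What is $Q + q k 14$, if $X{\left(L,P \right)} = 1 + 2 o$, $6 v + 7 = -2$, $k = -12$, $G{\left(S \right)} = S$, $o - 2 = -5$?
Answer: $-3978$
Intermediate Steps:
$o = -3$ ($o = 2 - 5 = -3$)
$v = - \frac{3}{2}$ ($v = - \frac{7}{6} + \frac{1}{6} \left(-2\right) = - \frac{7}{6} - \frac{1}{3} = - \frac{3}{2} \approx -1.5$)
$X{\left(L,P \right)} = -5$ ($X{\left(L,P \right)} = 1 + 2 \left(-3\right) = 1 - 6 = -5$)
$q = -5$
$Q + q k 14 = -4818 + \left(-5\right) \left(-12\right) 14 = -4818 + 60 \cdot 14 = -4818 + 840 = -3978$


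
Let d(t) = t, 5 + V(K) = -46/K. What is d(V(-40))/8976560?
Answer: -77/179531200 ≈ -4.2889e-7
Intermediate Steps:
V(K) = -5 - 46/K
d(V(-40))/8976560 = (-5 - 46/(-40))/8976560 = (-5 - 46*(-1/40))*(1/8976560) = (-5 + 23/20)*(1/8976560) = -77/20*1/8976560 = -77/179531200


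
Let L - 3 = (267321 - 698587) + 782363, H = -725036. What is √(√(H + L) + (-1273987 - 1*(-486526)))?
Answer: √(-787461 + 4*I*√23371) ≈ 0.345 + 887.39*I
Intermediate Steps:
L = 351100 (L = 3 + ((267321 - 698587) + 782363) = 3 + (-431266 + 782363) = 3 + 351097 = 351100)
√(√(H + L) + (-1273987 - 1*(-486526))) = √(√(-725036 + 351100) + (-1273987 - 1*(-486526))) = √(√(-373936) + (-1273987 + 486526)) = √(4*I*√23371 - 787461) = √(-787461 + 4*I*√23371)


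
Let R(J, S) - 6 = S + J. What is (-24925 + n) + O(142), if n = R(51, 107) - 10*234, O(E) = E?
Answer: -26959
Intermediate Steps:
R(J, S) = 6 + J + S (R(J, S) = 6 + (S + J) = 6 + (J + S) = 6 + J + S)
n = -2176 (n = (6 + 51 + 107) - 10*234 = 164 - 2340 = -2176)
(-24925 + n) + O(142) = (-24925 - 2176) + 142 = -27101 + 142 = -26959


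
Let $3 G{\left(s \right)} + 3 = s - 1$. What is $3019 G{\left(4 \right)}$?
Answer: $0$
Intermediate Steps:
$G{\left(s \right)} = - \frac{4}{3} + \frac{s}{3}$ ($G{\left(s \right)} = -1 + \frac{s - 1}{3} = -1 + \frac{-1 + s}{3} = -1 + \left(- \frac{1}{3} + \frac{s}{3}\right) = - \frac{4}{3} + \frac{s}{3}$)
$3019 G{\left(4 \right)} = 3019 \left(- \frac{4}{3} + \frac{1}{3} \cdot 4\right) = 3019 \left(- \frac{4}{3} + \frac{4}{3}\right) = 3019 \cdot 0 = 0$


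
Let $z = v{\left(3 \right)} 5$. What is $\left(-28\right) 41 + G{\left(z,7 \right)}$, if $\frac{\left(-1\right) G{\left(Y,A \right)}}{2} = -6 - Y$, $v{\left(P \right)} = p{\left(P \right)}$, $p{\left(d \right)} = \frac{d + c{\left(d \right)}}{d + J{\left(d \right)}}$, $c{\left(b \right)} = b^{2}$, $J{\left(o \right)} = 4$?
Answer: $- \frac{7832}{7} \approx -1118.9$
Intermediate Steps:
$p{\left(d \right)} = \frac{d + d^{2}}{4 + d}$ ($p{\left(d \right)} = \frac{d + d^{2}}{d + 4} = \frac{d + d^{2}}{4 + d}$)
$v{\left(P \right)} = \frac{P \left(1 + P\right)}{4 + P}$
$z = \frac{60}{7}$ ($z = \frac{3 \left(1 + 3\right)}{4 + 3} \cdot 5 = 3 \cdot \frac{1}{7} \cdot 4 \cdot 5 = \frac{12}{7} \cdot 5 = \frac{60}{7} \approx 8.5714$)
$G{\left(Y,A \right)} = 12 + 2 Y$ ($G{\left(Y,A \right)} = - 2 \left(-6 - Y\right) = 12 + 2 Y$)
$\left(-28\right) 41 + G{\left(z,7 \right)} = \left(-28\right) 41 + \left(12 + 2 \cdot \frac{60}{7}\right) = -1148 + \left(12 + \frac{120}{7}\right) = -1148 + \frac{204}{7} = - \frac{7832}{7}$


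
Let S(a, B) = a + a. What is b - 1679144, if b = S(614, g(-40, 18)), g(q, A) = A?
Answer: -1677916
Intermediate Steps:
S(a, B) = 2*a
b = 1228 (b = 2*614 = 1228)
b - 1679144 = 1228 - 1679144 = -1677916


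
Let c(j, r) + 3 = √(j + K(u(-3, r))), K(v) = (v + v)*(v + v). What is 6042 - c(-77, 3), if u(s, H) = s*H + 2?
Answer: 6045 - √119 ≈ 6034.1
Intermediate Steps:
u(s, H) = 2 + H*s (u(s, H) = H*s + 2 = 2 + H*s)
K(v) = 4*v² (K(v) = (2*v)*(2*v) = 4*v²)
c(j, r) = -3 + √(j + 4*(2 - 3*r)²) (c(j, r) = -3 + √(j + 4*(2 + r*(-3))²) = -3 + √(j + 4*(2 - 3*r)²))
6042 - c(-77, 3) = 6042 - (-3 + √(-77 + 4*(2 - 3*3)²)) = 6042 - (-3 + √(-77 + 4*(2 - 9)²)) = 6042 - (-3 + √(-77 + 4*(-7)²)) = 6042 - (-3 + √(-77 + 4*49)) = 6042 - (-3 + √(-77 + 196)) = 6042 - (-3 + √119) = 6042 + (3 - √119) = 6045 - √119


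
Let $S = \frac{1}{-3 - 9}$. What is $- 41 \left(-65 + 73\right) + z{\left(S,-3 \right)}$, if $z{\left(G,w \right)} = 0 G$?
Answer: $-328$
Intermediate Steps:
$S = - \frac{1}{12}$ ($S = \frac{1}{-12} = - \frac{1}{12} \approx -0.083333$)
$z{\left(G,w \right)} = 0$
$- 41 \left(-65 + 73\right) + z{\left(S,-3 \right)} = - 41 \left(-65 + 73\right) + 0 = \left(-41\right) 8 + 0 = -328 + 0 = -328$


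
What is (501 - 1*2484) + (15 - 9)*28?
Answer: -1815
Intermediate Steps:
(501 - 1*2484) + (15 - 9)*28 = (501 - 2484) + 6*28 = -1983 + 168 = -1815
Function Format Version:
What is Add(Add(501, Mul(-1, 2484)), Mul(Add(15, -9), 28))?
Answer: -1815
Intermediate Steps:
Add(Add(501, Mul(-1, 2484)), Mul(Add(15, -9), 28)) = Add(Add(501, -2484), Mul(6, 28)) = Add(-1983, 168) = -1815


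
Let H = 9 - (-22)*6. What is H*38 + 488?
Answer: 5846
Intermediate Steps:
H = 141 (H = 9 - 1*(-132) = 9 + 132 = 141)
H*38 + 488 = 141*38 + 488 = 5358 + 488 = 5846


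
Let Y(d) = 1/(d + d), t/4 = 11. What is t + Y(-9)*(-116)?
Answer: 454/9 ≈ 50.444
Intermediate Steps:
t = 44 (t = 4*11 = 44)
Y(d) = 1/(2*d)
t + Y(-9)*(-116) = 44 + ((½)/(-9))*(-116) = 44 + ((½)*(-⅑))*(-116) = 44 - 1/18*(-116) = 44 + 58/9 = 454/9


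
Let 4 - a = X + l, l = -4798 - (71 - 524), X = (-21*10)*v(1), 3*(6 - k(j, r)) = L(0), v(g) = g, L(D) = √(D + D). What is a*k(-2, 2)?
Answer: 27354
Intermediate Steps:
L(D) = √2*√D (L(D) = √(2*D) = √2*√D)
k(j, r) = 6 (k(j, r) = 6 - √2*√0/3 = 6 - √2*0/3 = 6 - ⅓*0 = 6 + 0 = 6)
X = -210 (X = -21*10*1 = -210*1 = -210)
l = -4345 (l = -4798 - 1*(-453) = -4798 + 453 = -4345)
a = 4559 (a = 4 - (-210 - 4345) = 4 - 1*(-4555) = 4 + 4555 = 4559)
a*k(-2, 2) = 4559*6 = 27354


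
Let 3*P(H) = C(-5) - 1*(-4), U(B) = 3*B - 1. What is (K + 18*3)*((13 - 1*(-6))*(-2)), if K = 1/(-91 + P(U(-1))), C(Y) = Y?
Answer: -281067/137 ≈ -2051.6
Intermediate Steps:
U(B) = -1 + 3*B
P(H) = -⅓ (P(H) = (-5 - 1*(-4))/3 = (-5 + 4)/3 = (⅓)*(-1) = -⅓)
K = -3/274 (K = 1/(-91 - ⅓) = 1/(-274/3) = -3/274 ≈ -0.010949)
(K + 18*3)*((13 - 1*(-6))*(-2)) = (-3/274 + 18*3)*((13 - 1*(-6))*(-2)) = (-3/274 + 54)*((13 + 6)*(-2)) = 14793*(19*(-2))/274 = (14793/274)*(-38) = -281067/137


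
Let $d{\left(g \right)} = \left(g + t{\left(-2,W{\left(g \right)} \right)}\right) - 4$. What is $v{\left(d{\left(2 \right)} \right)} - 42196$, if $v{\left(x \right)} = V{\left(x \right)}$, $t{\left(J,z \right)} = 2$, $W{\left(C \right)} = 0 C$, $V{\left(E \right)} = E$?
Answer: $-42196$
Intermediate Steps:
$W{\left(C \right)} = 0$
$d{\left(g \right)} = -2 + g$ ($d{\left(g \right)} = \left(g + 2\right) - 4 = \left(2 + g\right) - 4 = -2 + g$)
$v{\left(x \right)} = x$
$v{\left(d{\left(2 \right)} \right)} - 42196 = \left(-2 + 2\right) - 42196 = 0 - 42196 = -42196$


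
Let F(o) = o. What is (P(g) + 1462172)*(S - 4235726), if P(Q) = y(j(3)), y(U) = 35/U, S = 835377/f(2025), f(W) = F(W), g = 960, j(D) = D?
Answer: -12540432507087641/2025 ≈ -6.1928e+12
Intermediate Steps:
f(W) = W
S = 278459/675 (S = 835377/2025 = 835377*(1/2025) = 278459/675 ≈ 412.53)
P(Q) = 35/3
(P(g) + 1462172)*(S - 4235726) = (35/3 + 1462172)*(278459/675 - 4235726) = (4386551/3)*(-2858836591/675) = -12540432507087641/2025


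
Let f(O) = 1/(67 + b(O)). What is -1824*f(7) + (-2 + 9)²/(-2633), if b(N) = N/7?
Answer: -1201481/44761 ≈ -26.842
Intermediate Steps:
b(N) = N/7 (b(N) = N*(⅐) = N/7)
f(O) = 1/(67 + O/7)
-1824*f(7) + (-2 + 9)²/(-2633) = -1824*7/(469 + 7) + (-2 + 9)²/(-2633) = -1824*7/476 + 7²*(-1/2633) = -1824*7*(1/476) + 49*(-1/2633) = -1824/(1/(1/68)) - 49/2633 = -1824/68 - 49/2633 = -1824*1/68 - 49/2633 = -456/17 - 49/2633 = -1201481/44761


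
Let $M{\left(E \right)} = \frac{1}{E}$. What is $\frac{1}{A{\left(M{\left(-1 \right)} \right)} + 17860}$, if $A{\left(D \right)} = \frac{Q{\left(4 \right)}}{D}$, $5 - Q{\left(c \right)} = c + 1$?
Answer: $\frac{1}{17860} \approx 5.5991 \cdot 10^{-5}$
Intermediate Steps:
$Q{\left(c \right)} = 4 - c$ ($Q{\left(c \right)} = 5 - \left(c + 1\right) = 5 - \left(1 + c\right) = 4 - c$)
$A{\left(D \right)} = 0$ ($A{\left(D \right)} = \frac{4 - 4}{D} = \frac{0}{D} = 0$)
$\frac{1}{A{\left(M{\left(-1 \right)} \right)} + 17860} = \frac{1}{0 + 17860} = \frac{1}{17860}$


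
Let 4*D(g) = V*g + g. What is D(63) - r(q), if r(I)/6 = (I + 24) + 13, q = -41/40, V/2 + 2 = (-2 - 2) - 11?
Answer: -3678/5 ≈ -735.60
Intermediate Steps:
V = -34 (V = -4 + 2*((-2 - 2) - 11) = -4 + 2*(-4 - 11) = -4 + 2*(-15) = -4 - 30 = -34)
q = -41/40 (q = -41*1/40 = -41/40 ≈ -1.0250)
r(I) = 222 + 6*I (r(I) = 6*((I + 24) + 13) = 6*((24 + I) + 13) = 6*(37 + I) = 222 + 6*I)
D(g) = -33*g/4 (D(g) = (-34*g + g)/4 = (-33*g)/4 = -33*g/4)
D(63) - r(q) = -33/4*63 - (222 + 6*(-41/40)) = -2079/4 - (222 - 123/20) = -2079/4 - 1*4317/20 = -2079/4 - 4317/20 = -3678/5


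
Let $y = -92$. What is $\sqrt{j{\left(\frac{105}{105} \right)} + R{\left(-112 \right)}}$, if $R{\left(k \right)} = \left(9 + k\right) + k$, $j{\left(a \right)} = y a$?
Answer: $i \sqrt{307} \approx 17.521 i$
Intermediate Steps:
$j{\left(a \right)} = - 92 a$
$R{\left(k \right)} = 9 + 2 k$
$\sqrt{j{\left(\frac{105}{105} \right)} + R{\left(-112 \right)}} = \sqrt{- 92 \cdot \frac{105}{105} + \left(9 + 2 \left(-112\right)\right)} = \sqrt{- 92 \cdot 105 \cdot \frac{1}{105} + \left(9 - 224\right)} = \sqrt{\left(-92\right) 1 - 215} = \sqrt{-92 - 215} = \sqrt{-307} = i \sqrt{307}$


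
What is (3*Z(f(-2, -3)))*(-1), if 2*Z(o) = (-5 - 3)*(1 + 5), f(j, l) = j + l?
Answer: 72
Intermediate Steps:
Z(o) = -24 (Z(o) = ((-5 - 3)*(1 + 5))/2 = (-8*6)/2 = (½)*(-48) = -24)
(3*Z(f(-2, -3)))*(-1) = (3*(-24))*(-1) = -72*(-1) = 72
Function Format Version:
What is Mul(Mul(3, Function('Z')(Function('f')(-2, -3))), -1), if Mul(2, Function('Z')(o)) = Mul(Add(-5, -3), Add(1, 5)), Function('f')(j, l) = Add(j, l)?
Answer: 72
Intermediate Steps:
Function('Z')(o) = -24 (Function('Z')(o) = Mul(Rational(1, 2), Mul(Add(-5, -3), Add(1, 5))) = Mul(Rational(1, 2), Mul(-8, 6)) = Mul(Rational(1, 2), -48) = -24)
Mul(Mul(3, Function('Z')(Function('f')(-2, -3))), -1) = Mul(Mul(3, -24), -1) = Mul(-72, -1) = 72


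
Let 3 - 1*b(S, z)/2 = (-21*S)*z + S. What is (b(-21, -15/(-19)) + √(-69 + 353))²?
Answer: 151835648/361 - 49272*√71/19 ≈ 3.9875e+5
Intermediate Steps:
b(S, z) = 6 - 2*S + 42*S*z (b(S, z) = 6 - 2*((-21*S)*z + S) = 6 - 2*(-21*S*z + S) = 6 - 2*(S - 21*S*z) = 6 + (-2*S + 42*S*z) = 6 - 2*S + 42*S*z)
(b(-21, -15/(-19)) + √(-69 + 353))² = ((6 - 2*(-21) + 42*(-21)*(-15/(-19))) + √(-69 + 353))² = ((6 + 42 + 42*(-21)*(-15*(-1/19))) + √284)² = ((6 + 42 + 42*(-21)*(15/19)) + 2*√71)² = ((6 + 42 - 13230/19) + 2*√71)² = (-12318/19 + 2*√71)²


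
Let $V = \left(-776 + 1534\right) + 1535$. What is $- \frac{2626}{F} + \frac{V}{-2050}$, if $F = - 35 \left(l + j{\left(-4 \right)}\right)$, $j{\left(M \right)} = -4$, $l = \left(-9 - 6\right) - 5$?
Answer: $- \frac{365471}{86100} \approx -4.2447$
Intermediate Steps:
$V = 2293$ ($V = 758 + 1535 = 2293$)
$l = -20$ ($l = -15 - 5 = -20$)
$F = 840$ ($F = - 35 \left(-20 - 4\right) = \left(-35\right) \left(-24\right) = 840$)
$- \frac{2626}{F} + \frac{V}{-2050} = - \frac{2626}{840} + \frac{2293}{-2050} = \left(-2626\right) \frac{1}{840} + 2293 \left(- \frac{1}{2050}\right) = - \frac{1313}{420} - \frac{2293}{2050} = - \frac{365471}{86100}$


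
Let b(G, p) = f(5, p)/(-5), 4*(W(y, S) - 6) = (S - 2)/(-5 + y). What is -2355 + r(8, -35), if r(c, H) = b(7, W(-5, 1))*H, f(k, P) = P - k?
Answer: -93913/40 ≈ -2347.8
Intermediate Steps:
W(y, S) = 6 + (-2 + S)/(4*(-5 + y)) (W(y, S) = 6 + ((S - 2)/(-5 + y))/4 = 6 + ((-2 + S)/(-5 + y))/4 = 6 + (-2 + S)/(4*(-5 + y)))
b(G, p) = 1 - p/5 (b(G, p) = (p - 1*5)/(-5) = (p - 5)*(-⅕) = (-5 + p)*(-⅕) = 1 - p/5)
r(c, H) = -41*H/200 (r(c, H) = (1 - (-122 + 1 + 24*(-5))/(20*(-5 - 5)))*H = (1 - (-122 + 1 - 120)/(20*(-10)))*H = (1 - (-1)*(-241)/(20*10))*H = (1 - ⅕*241/40)*H = (1 - 241/200)*H = -41*H/200)
-2355 + r(8, -35) = -2355 - 41/200*(-35) = -2355 + 287/40 = -93913/40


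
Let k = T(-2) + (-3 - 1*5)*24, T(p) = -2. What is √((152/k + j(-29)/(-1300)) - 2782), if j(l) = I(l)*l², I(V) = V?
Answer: I*√439513059687/12610 ≈ 52.574*I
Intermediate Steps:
k = -194 (k = -2 + (-3 - 1*5)*24 = -2 + (-3 - 5)*24 = -2 - 8*24 = -2 - 192 = -194)
j(l) = l³ (j(l) = l*l² = l³)
√((152/k + j(-29)/(-1300)) - 2782) = √((152/(-194) + (-29)³/(-1300)) - 2782) = √((152*(-1/194) - 24389*(-1/1300)) - 2782) = √((-76/97 + 24389/1300) - 2782) = √(2266933/126100 - 2782) = √(-348543267/126100) = I*√439513059687/12610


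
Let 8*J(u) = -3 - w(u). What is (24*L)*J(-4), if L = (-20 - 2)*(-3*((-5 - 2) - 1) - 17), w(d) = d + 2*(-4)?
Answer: -4158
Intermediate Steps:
w(d) = -8 + d (w(d) = d - 8 = -8 + d)
J(u) = 5/8 - u/8 (J(u) = (-3 - (-8 + u))/8 = (-3 + (8 - u))/8 = (5 - u)/8 = 5/8 - u/8)
L = -154 (L = -22*(-3*(-7 - 1) - 17) = -22*(-3*(-8) - 17) = -22*(24 - 17) = -22*7 = -154)
(24*L)*J(-4) = (24*(-154))*(5/8 - ⅛*(-4)) = -3696*(5/8 + ½) = -3696*9/8 = -4158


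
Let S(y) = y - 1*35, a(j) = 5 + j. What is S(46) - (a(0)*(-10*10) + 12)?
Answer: 499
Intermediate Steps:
S(y) = -35 + y (S(y) = y - 35 = -35 + y)
S(46) - (a(0)*(-10*10) + 12) = (-35 + 46) - ((5 + 0)*(-10*10) + 12) = 11 - (5*(-100) + 12) = 11 - (-500 + 12) = 11 - 1*(-488) = 11 + 488 = 499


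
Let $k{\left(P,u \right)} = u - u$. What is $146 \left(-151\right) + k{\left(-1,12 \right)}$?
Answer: $-22046$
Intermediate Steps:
$k{\left(P,u \right)} = 0$
$146 \left(-151\right) + k{\left(-1,12 \right)} = 146 \left(-151\right) + 0 = -22046 + 0 = -22046$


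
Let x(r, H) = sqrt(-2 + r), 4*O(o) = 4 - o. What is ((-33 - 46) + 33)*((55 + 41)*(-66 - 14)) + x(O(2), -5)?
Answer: 353280 + I*sqrt(6)/2 ≈ 3.5328e+5 + 1.2247*I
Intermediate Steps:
O(o) = 1 - o/4 (O(o) = (4 - o)/4 = 1 - o/4)
((-33 - 46) + 33)*((55 + 41)*(-66 - 14)) + x(O(2), -5) = ((-33 - 46) + 33)*((55 + 41)*(-66 - 14)) + sqrt(-2 + (1 - 1/4*2)) = (-79 + 33)*(96*(-80)) + sqrt(-2 + (1 - 1/2)) = -46*(-7680) + sqrt(-2 + 1/2) = 353280 + sqrt(-3/2) = 353280 + I*sqrt(6)/2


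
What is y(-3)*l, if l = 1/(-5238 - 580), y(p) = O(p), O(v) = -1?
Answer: 1/5818 ≈ 0.00017188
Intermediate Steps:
y(p) = -1
l = -1/5818 (l = 1/(-5818) = -1/5818 ≈ -0.00017188)
y(-3)*l = -1*(-1/5818) = 1/5818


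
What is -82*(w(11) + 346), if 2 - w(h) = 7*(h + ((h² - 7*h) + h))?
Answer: 9348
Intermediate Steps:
w(h) = 2 - 7*h² + 35*h (w(h) = 2 - 7*(h + ((h² - 7*h) + h)) = 2 - 7*(h + (h² - 6*h)) = 2 - 7*(h² - 5*h) = 2 - (-35*h + 7*h²) = 2 + (-7*h² + 35*h) = 2 - 7*h² + 35*h)
-82*(w(11) + 346) = -82*((2 - 7*11² + 35*11) + 346) = -82*((2 - 7*121 + 385) + 346) = -82*((2 - 847 + 385) + 346) = -82*(-460 + 346) = -82*(-114) = 9348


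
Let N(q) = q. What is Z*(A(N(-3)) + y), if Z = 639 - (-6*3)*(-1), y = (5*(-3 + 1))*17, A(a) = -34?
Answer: -126684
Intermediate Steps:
y = -170 (y = (5*(-2))*17 = -10*17 = -170)
Z = 621 (Z = 639 - (-18)*(-1) = 639 - 1*18 = 639 - 18 = 621)
Z*(A(N(-3)) + y) = 621*(-34 - 170) = 621*(-204) = -126684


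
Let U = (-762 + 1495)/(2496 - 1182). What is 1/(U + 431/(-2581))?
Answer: 3391434/1325539 ≈ 2.5585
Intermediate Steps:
U = 733/1314 ≈ 0.55784
1/(U + 431/(-2581)) = 1/(733/1314 + 431/(-2581)) = 1/(733/1314 + 431*(-1/2581)) = 1/(733/1314 - 431/2581) = 1/(1325539/3391434) = 3391434/1325539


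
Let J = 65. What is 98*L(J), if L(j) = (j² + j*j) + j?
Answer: 834470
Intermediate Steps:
L(j) = j + 2*j² (L(j) = (j² + j²) + j = 2*j² + j = j + 2*j²)
98*L(J) = 98*(65*(1 + 2*65)) = 98*(65*(1 + 130)) = 98*(65*131) = 98*8515 = 834470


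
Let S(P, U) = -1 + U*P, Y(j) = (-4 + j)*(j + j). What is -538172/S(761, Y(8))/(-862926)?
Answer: 269086/21013542489 ≈ 1.2805e-5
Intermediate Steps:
Y(j) = 2*j*(-4 + j) (Y(j) = (-4 + j)*(2*j) = 2*j*(-4 + j))
S(P, U) = -1 + P*U
-538172/S(761, Y(8))/(-862926) = -538172/(-1 + 761*(2*8*(-4 + 8)))/(-862926) = -538172/(-1 + 761*(2*8*4))*(-1/862926) = -538172/(-1 + 761*64)*(-1/862926) = -538172/(-1 + 48704)*(-1/862926) = -538172/48703*(-1/862926) = 269086/21013542489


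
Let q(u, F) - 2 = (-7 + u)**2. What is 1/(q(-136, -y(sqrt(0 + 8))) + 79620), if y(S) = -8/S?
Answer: 1/100071 ≈ 9.9929e-6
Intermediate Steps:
q(u, F) = 2 + (-7 + u)**2
1/(q(-136, -y(sqrt(0 + 8))) + 79620) = 1/((2 + (-7 - 136)**2) + 79620) = 1/((2 + (-143)**2) + 79620) = 1/((2 + 20449) + 79620) = 1/(20451 + 79620) = 1/100071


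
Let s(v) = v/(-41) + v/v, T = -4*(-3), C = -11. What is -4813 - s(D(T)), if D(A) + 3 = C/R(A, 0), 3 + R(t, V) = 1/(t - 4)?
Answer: -4539583/943 ≈ -4814.0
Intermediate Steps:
R(t, V) = -3 + 1/(-4 + t) (R(t, V) = -3 + 1/(t - 4) = -3 + 1/(-4 + t))
T = 12
D(A) = -3 - 11*(-4 + A)/(13 - 3*A)
s(v) = 1 - v/41 (s(v) = v*(-1/41) + 1 = -v/41 + 1 = 1 - v/41)
-4813 - s(D(T)) = -4813 - (1 - (-5 + 2*12)/(41*(-13 + 3*12))) = -4813 - (1 - (-5 + 24)/(41*(-13 + 36))) = -4813 - (1 - 19/(41*23)) = -4813 - (1 - 19/943) = -4813 - 1*924/943 = -4813 - 924/943 = -4539583/943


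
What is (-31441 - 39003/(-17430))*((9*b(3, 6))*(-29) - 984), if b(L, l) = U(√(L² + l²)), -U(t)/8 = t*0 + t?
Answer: 89868330828/2905 - 572088642588*√5/2905 ≈ -4.0942e+8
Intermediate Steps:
U(t) = -8*t (U(t) = -8*(t*0 + t) = -8*(0 + t) = -8*t)
b(L, l) = -8*√(L² + l²)
(-31441 - 39003/(-17430))*((9*b(3, 6))*(-29) - 984) = (-31441 - 39003/(-17430))*((9*(-8*√(3² + 6²)))*(-29) - 984) = (-31441 - 39003*(-1/17430))*((9*(-8*√(9 + 36)))*(-29) - 984) = (-31441 + 13001/5810)*((9*(-24*√5))*(-29) - 984) = -182659209*((9*(-24*√5))*(-29) - 984)/5810 = -182659209*(-216*√5*(-29) - 984)/5810 = -182659209*(6264*√5 - 984)/5810 = -182659209*(-984 + 6264*√5)/5810 = 89868330828/2905 - 572088642588*√5/2905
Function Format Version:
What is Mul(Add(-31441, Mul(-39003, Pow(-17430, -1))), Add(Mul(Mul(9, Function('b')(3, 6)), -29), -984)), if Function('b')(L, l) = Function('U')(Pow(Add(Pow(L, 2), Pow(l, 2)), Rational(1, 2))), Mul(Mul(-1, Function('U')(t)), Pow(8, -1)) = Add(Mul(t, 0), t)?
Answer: Add(Rational(89868330828, 2905), Mul(Rational(-572088642588, 2905), Pow(5, Rational(1, 2)))) ≈ -4.0942e+8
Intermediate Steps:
Function('U')(t) = Mul(-8, t) (Function('U')(t) = Mul(-8, Add(Mul(t, 0), t)) = Mul(-8, Add(0, t)) = Mul(-8, t))
Function('b')(L, l) = Mul(-8, Pow(Add(Pow(L, 2), Pow(l, 2)), Rational(1, 2)))
Mul(Add(-31441, Mul(-39003, Pow(-17430, -1))), Add(Mul(Mul(9, Function('b')(3, 6)), -29), -984)) = Mul(Add(-31441, Mul(-39003, Pow(-17430, -1))), Add(Mul(Mul(9, Mul(-8, Pow(Add(Pow(3, 2), Pow(6, 2)), Rational(1, 2)))), -29), -984)) = Mul(Add(-31441, Mul(-39003, Rational(-1, 17430))), Add(Mul(Mul(9, Mul(-8, Pow(Add(9, 36), Rational(1, 2)))), -29), -984)) = Mul(Add(-31441, Rational(13001, 5810)), Add(Mul(Mul(9, Mul(-8, Pow(45, Rational(1, 2)))), -29), -984)) = Mul(Rational(-182659209, 5810), Add(Mul(Mul(9, Mul(-8, Mul(3, Pow(5, Rational(1, 2))))), -29), -984)) = Mul(Rational(-182659209, 5810), Add(Mul(Mul(9, Mul(-24, Pow(5, Rational(1, 2)))), -29), -984)) = Mul(Rational(-182659209, 5810), Add(Mul(Mul(-216, Pow(5, Rational(1, 2))), -29), -984)) = Mul(Rational(-182659209, 5810), Add(Mul(6264, Pow(5, Rational(1, 2))), -984)) = Mul(Rational(-182659209, 5810), Add(-984, Mul(6264, Pow(5, Rational(1, 2))))) = Add(Rational(89868330828, 2905), Mul(Rational(-572088642588, 2905), Pow(5, Rational(1, 2))))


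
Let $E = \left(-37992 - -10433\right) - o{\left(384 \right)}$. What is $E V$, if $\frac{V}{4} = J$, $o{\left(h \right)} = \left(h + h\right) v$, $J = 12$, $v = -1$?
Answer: $-1285968$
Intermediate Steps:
$o{\left(h \right)} = - 2 h$ ($o{\left(h \right)} = \left(h + h\right) \left(-1\right) = 2 h \left(-1\right) = - 2 h$)
$V = 48$ ($V = 4 \cdot 12 = 48$)
$E = -26791$ ($E = \left(-37992 - -10433\right) - \left(-2\right) 384 = \left(-37992 + 10433\right) - -768 = -27559 + 768 = -26791$)
$E V = \left(-26791\right) 48 = -1285968$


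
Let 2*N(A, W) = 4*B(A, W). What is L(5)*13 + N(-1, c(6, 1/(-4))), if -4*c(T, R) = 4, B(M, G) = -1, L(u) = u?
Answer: 63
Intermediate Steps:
c(T, R) = -1 (c(T, R) = -¼*4 = -1)
N(A, W) = -2 (N(A, W) = (4*(-1))/2 = (½)*(-4) = -2)
L(5)*13 + N(-1, c(6, 1/(-4))) = 5*13 - 2 = 65 - 2 = 63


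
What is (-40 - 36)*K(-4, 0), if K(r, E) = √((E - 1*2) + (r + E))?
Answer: -76*I*√6 ≈ -186.16*I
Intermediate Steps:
K(r, E) = √(-2 + r + 2*E) (K(r, E) = √((E - 2) + (E + r)) = √((-2 + E) + (E + r)) = √(-2 + r + 2*E))
(-40 - 36)*K(-4, 0) = (-40 - 36)*√(-2 - 4 + 2*0) = -76*√(-2 - 4 + 0) = -76*I*√6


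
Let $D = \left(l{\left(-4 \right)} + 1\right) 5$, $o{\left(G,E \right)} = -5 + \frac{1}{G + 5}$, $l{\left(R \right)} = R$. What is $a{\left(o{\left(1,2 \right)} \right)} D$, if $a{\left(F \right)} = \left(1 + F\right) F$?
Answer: $- \frac{3335}{12} \approx -277.92$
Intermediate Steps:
$o{\left(G,E \right)} = -5 + \frac{1}{5 + G}$
$D = -15$ ($D = \left(-4 + 1\right) 5 = \left(-3\right) 5 = -15$)
$a{\left(F \right)} = F \left(1 + F\right)$
$a{\left(o{\left(1,2 \right)} \right)} D = \frac{-24 - 5}{5 + 1} \left(1 + \frac{-24 - 5}{5 + 1}\right) \left(-15\right) = \frac{-24 - 5}{6} \left(1 + \frac{-24 - 5}{6}\right) \left(-15\right) = \frac{1}{6} \left(-29\right) \left(1 + \frac{1}{6} \left(-29\right)\right) \left(-15\right) = - \frac{29 \left(1 - \frac{29}{6}\right)}{6} \left(-15\right) = \left(- \frac{29}{6}\right) \left(- \frac{23}{6}\right) \left(-15\right) = \frac{667}{36} \left(-15\right) = - \frac{3335}{12}$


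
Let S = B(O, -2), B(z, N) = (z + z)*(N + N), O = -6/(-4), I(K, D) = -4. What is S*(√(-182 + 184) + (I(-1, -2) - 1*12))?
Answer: 192 - 12*√2 ≈ 175.03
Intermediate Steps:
O = 3/2 (O = -6*(-¼) = 3/2 ≈ 1.5000)
B(z, N) = 4*N*z (B(z, N) = (2*z)*(2*N) = 4*N*z)
S = -12 (S = 4*(-2)*(3/2) = -12)
S*(√(-182 + 184) + (I(-1, -2) - 1*12)) = -12*(√(-182 + 184) + (-4 - 1*12)) = -12*(√2 + (-4 - 12)) = -12*(√2 - 16) = -12*(-16 + √2) = 192 - 12*√2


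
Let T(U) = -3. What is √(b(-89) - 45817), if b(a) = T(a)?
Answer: 2*I*√11455 ≈ 214.06*I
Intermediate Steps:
b(a) = -3
√(b(-89) - 45817) = √(-3 - 45817) = √(-45820) = 2*I*√11455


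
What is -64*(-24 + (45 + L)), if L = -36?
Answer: 960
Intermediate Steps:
-64*(-24 + (45 + L)) = -64*(-24 + (45 - 36)) = -64*(-24 + 9) = -64*(-15) = 960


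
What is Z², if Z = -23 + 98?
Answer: 5625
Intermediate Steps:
Z = 75
Z² = 75² = 5625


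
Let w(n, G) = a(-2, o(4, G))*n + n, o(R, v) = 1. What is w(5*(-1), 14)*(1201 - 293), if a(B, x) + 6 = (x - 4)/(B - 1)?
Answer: 18160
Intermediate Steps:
a(B, x) = -6 + (-4 + x)/(-1 + B) (a(B, x) = -6 + (x - 4)/(B - 1) = -6 + (-4 + x)/(-1 + B))
w(n, G) = -4*n (w(n, G) = ((2 + 1 - 6*(-2))/(-1 - 2))*n + n = ((2 + 1 + 12)/(-3))*n + n = (-1/3*15)*n + n = -5*n + n = -4*n)
w(5*(-1), 14)*(1201 - 293) = (-20*(-1))*(1201 - 293) = -4*(-5)*908 = 20*908 = 18160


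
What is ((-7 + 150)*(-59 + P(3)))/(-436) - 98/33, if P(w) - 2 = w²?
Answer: 45946/3597 ≈ 12.773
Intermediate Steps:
P(w) = 2 + w²
((-7 + 150)*(-59 + P(3)))/(-436) - 98/33 = ((-7 + 150)*(-59 + (2 + 3²)))/(-436) - 98/33 = (143*(-59 + (2 + 9)))*(-1/436) - 98*1/33 = (143*(-59 + 11))*(-1/436) - 98/33 = (143*(-48))*(-1/436) - 98/33 = -6864*(-1/436) - 98/33 = 1716/109 - 98/33 = 45946/3597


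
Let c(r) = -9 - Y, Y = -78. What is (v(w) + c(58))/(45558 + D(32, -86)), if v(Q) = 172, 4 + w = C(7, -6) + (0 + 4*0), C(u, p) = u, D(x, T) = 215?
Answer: 241/45773 ≈ 0.0052651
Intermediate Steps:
c(r) = 69 (c(r) = -9 - 1*(-78) = -9 + 78 = 69)
w = 3 (w = -4 + (7 + (0 + 4*0)) = -4 + (7 + (0 + 0)) = -4 + (7 + 0) = -4 + 7 = 3)
(v(w) + c(58))/(45558 + D(32, -86)) = (172 + 69)/(45558 + 215) = 241/45773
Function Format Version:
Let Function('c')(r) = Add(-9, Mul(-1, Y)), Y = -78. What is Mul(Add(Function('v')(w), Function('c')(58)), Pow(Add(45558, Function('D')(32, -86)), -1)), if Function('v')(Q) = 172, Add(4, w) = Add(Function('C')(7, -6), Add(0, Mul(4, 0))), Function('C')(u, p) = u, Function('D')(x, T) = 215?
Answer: Rational(241, 45773) ≈ 0.0052651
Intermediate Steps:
Function('c')(r) = 69 (Function('c')(r) = Add(-9, Mul(-1, -78)) = Add(-9, 78) = 69)
w = 3 (w = Add(-4, Add(7, Add(0, Mul(4, 0)))) = Add(-4, Add(7, Add(0, 0))) = Add(-4, Add(7, 0)) = Add(-4, 7) = 3)
Mul(Add(Function('v')(w), Function('c')(58)), Pow(Add(45558, Function('D')(32, -86)), -1)) = Mul(Add(172, 69), Pow(Add(45558, 215), -1)) = Mul(241, Pow(45773, -1)) = Mul(241, Rational(1, 45773)) = Rational(241, 45773)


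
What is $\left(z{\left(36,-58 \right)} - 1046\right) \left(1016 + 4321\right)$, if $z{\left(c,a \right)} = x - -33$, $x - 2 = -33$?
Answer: $-5571828$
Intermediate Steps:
$x = -31$ ($x = 2 - 33 = -31$)
$z{\left(c,a \right)} = 2$ ($z{\left(c,a \right)} = -31 - -33 = -31 + 33 = 2$)
$\left(z{\left(36,-58 \right)} - 1046\right) \left(1016 + 4321\right) = \left(2 - 1046\right) \left(1016 + 4321\right) = \left(-1044\right) 5337 = -5571828$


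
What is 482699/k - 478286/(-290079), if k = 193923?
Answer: 8621166637/2083444071 ≈ 4.1379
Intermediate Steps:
482699/k - 478286/(-290079) = 482699/193923 - 478286/(-290079) = 482699*(1/193923) - 478286*(-1/290079) = 482699/193923 + 478286/290079 = 8621166637/2083444071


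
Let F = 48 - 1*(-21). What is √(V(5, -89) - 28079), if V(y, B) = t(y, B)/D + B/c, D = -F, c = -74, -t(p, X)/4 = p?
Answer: I*√732015322818/5106 ≈ 167.56*I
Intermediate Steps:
t(p, X) = -4*p
F = 69 (F = 48 + 21 = 69)
D = -69 (D = -1*69 = -69)
V(y, B) = -B/74 + 4*y/69 (V(y, B) = -4*y/(-69) + B/(-74) = -4*y*(-1/69) + B*(-1/74) = 4*y/69 - B/74 = -B/74 + 4*y/69)
√(V(5, -89) - 28079) = √((-1/74*(-89) + (4/69)*5) - 28079) = √((89/74 + 20/69) - 28079) = √(7621/5106 - 28079) = √(-143363753/5106) = I*√732015322818/5106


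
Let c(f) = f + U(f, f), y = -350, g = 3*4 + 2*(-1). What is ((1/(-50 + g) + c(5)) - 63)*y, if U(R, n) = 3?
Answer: 77035/4 ≈ 19259.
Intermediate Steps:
g = 10 (g = 12 - 2 = 10)
c(f) = 3 + f (c(f) = f + 3 = 3 + f)
((1/(-50 + g) + c(5)) - 63)*y = ((1/(-50 + 10) + (3 + 5)) - 63)*(-350) = ((1/(-40) + 8) - 63)*(-350) = ((-1/40 + 8) - 63)*(-350) = (319/40 - 63)*(-350) = -2201/40*(-350) = 77035/4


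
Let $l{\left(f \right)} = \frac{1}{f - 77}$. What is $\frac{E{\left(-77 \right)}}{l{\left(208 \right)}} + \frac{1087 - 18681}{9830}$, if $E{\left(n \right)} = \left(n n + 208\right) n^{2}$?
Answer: $\frac{23427847656348}{4915} \approx 4.7666 \cdot 10^{9}$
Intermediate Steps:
$E{\left(n \right)} = n^{2} \left(208 + n^{2}\right)$ ($E{\left(n \right)} = \left(n^{2} + 208\right) n^{2} = \left(208 + n^{2}\right) n^{2} = n^{2} \left(208 + n^{2}\right)$)
$l{\left(f \right)} = \frac{1}{-77 + f}$
$\frac{E{\left(-77 \right)}}{l{\left(208 \right)}} + \frac{1087 - 18681}{9830} = \frac{\left(-77\right)^{2} \left(208 + \left(-77\right)^{2}\right)}{\frac{1}{-77 + 208}} + \frac{1087 - 18681}{9830} = \frac{5929 \left(208 + 5929\right)}{\frac{1}{131}} - \frac{8797}{4915} = 5929 \cdot 6137 \frac{1}{\frac{1}{131}} - \frac{8797}{4915} = 36386273 \cdot 131 - \frac{8797}{4915} = 4766601763 - \frac{8797}{4915} = \frac{23427847656348}{4915}$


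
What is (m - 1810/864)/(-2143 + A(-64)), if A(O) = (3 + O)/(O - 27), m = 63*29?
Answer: -71740669/84219264 ≈ -0.85183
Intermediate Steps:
m = 1827
A(O) = (3 + O)/(-27 + O)
(m - 1810/864)/(-2143 + A(-64)) = (1827 - 1810/864)/(-2143 + (3 - 64)/(-27 - 64)) = (1827 - 1810*1/864)/(-2143 - 61/(-91)) = (1827 - 905/432)/(-2143 - 1/91*(-61)) = 788359/(432*(-2143 + 61/91)) = 788359/(432*(-194952/91)) = (788359/432)*(-91/194952) = -71740669/84219264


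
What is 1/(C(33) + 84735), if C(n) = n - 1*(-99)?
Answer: 1/84867 ≈ 1.1783e-5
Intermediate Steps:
C(n) = 99 + n (C(n) = n + 99 = 99 + n)
1/(C(33) + 84735) = 1/((99 + 33) + 84735) = 1/(132 + 84735) = 1/84867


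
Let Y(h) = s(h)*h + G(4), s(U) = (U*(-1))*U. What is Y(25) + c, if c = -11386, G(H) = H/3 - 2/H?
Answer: -162061/6 ≈ -27010.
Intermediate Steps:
G(H) = -2/H + H/3 (G(H) = H*(1/3) - 2/H = H/3 - 2/H = -2/H + H/3)
s(U) = -U**2 (s(U) = (-U)*U = -U**2)
Y(h) = 5/6 - h**3 (Y(h) = (-h**2)*h + (-2/4 + (1/3)*4) = -h**3 + (-2*1/4 + 4/3) = -h**3 + (-1/2 + 4/3) = -h**3 + 5/6 = 5/6 - h**3)
Y(25) + c = (5/6 - 1*25**3) - 11386 = (5/6 - 1*15625) - 11386 = (5/6 - 15625) - 11386 = -93745/6 - 11386 = -162061/6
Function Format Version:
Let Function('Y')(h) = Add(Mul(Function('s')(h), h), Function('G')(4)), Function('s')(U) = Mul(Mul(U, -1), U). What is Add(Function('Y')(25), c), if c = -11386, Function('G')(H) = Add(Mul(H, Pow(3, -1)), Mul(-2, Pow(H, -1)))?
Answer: Rational(-162061, 6) ≈ -27010.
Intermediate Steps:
Function('G')(H) = Add(Mul(-2, Pow(H, -1)), Mul(Rational(1, 3), H)) (Function('G')(H) = Add(Mul(H, Rational(1, 3)), Mul(-2, Pow(H, -1))) = Add(Mul(Rational(1, 3), H), Mul(-2, Pow(H, -1))) = Add(Mul(-2, Pow(H, -1)), Mul(Rational(1, 3), H)))
Function('s')(U) = Mul(-1, Pow(U, 2)) (Function('s')(U) = Mul(Mul(-1, U), U) = Mul(-1, Pow(U, 2)))
Function('Y')(h) = Add(Rational(5, 6), Mul(-1, Pow(h, 3))) (Function('Y')(h) = Add(Mul(Mul(-1, Pow(h, 2)), h), Add(Mul(-2, Pow(4, -1)), Mul(Rational(1, 3), 4))) = Add(Mul(-1, Pow(h, 3)), Add(Mul(-2, Rational(1, 4)), Rational(4, 3))) = Add(Mul(-1, Pow(h, 3)), Add(Rational(-1, 2), Rational(4, 3))) = Add(Mul(-1, Pow(h, 3)), Rational(5, 6)) = Add(Rational(5, 6), Mul(-1, Pow(h, 3))))
Add(Function('Y')(25), c) = Add(Add(Rational(5, 6), Mul(-1, Pow(25, 3))), -11386) = Add(Add(Rational(5, 6), Mul(-1, 15625)), -11386) = Add(Add(Rational(5, 6), -15625), -11386) = Add(Rational(-93745, 6), -11386) = Rational(-162061, 6)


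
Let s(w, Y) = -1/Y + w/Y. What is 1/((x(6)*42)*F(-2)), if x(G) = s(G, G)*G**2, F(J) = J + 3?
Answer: 1/1260 ≈ 0.00079365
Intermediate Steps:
F(J) = 3 + J
x(G) = G*(-1 + G) (x(G) = ((-1 + G)/G)*G**2 = G*(-1 + G))
1/((x(6)*42)*F(-2)) = 1/(((6*(-1 + 6))*42)*(3 - 2)) = 1/(((6*5)*42)*1) = 1/((30*42)*1) = 1/(1260*1) = 1/1260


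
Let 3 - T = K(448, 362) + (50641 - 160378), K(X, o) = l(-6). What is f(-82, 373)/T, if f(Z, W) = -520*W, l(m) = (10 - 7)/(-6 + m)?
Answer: -775840/438961 ≈ -1.7674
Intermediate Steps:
l(m) = 3/(-6 + m)
K(X, o) = -1/4 (K(X, o) = 3/(-6 - 6) = 3/(-12) = 3*(-1/12) = -1/4)
T = 438961/4 (T = 3 - (-1/4 + (50641 - 160378)) = 3 - (-1/4 - 109737) = 3 - 1*(-438949/4) = 3 + 438949/4 = 438961/4 ≈ 1.0974e+5)
f(-82, 373)/T = (-520*373)/(438961/4) = -193960*4/438961 = -775840/438961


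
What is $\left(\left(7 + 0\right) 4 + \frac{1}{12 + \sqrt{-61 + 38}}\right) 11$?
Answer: $\frac{51568}{167} - \frac{11 i \sqrt{23}}{167} \approx 308.79 - 0.31589 i$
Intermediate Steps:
$\left(\left(7 + 0\right) 4 + \frac{1}{12 + \sqrt{-61 + 38}}\right) 11 = \left(7 \cdot 4 + \frac{1}{12 + \sqrt{-23}}\right) 11 = \left(28 + \frac{1}{12 + i \sqrt{23}}\right) 11 = 308 + \frac{11}{12 + i \sqrt{23}}$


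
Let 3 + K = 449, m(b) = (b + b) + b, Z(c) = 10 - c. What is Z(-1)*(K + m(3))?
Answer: 5005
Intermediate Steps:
m(b) = 3*b (m(b) = 2*b + b = 3*b)
K = 446 (K = -3 + 449 = 446)
Z(-1)*(K + m(3)) = (10 - 1*(-1))*(446 + 3*3) = (10 + 1)*(446 + 9) = 11*455 = 5005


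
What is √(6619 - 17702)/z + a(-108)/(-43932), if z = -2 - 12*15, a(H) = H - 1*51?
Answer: 53/14644 - I*√11083/182 ≈ 0.0036192 - 0.57844*I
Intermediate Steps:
a(H) = -51 + H (a(H) = H - 51 = -51 + H)
z = -182 (z = -2 - 180 = -182)
√(6619 - 17702)/z + a(-108)/(-43932) = √(6619 - 17702)/(-182) + (-51 - 108)/(-43932) = √(-11083)*(-1/182) - 159*(-1/43932) = (I*√11083)*(-1/182) + 53/14644 = -I*√11083/182 + 53/14644 = 53/14644 - I*√11083/182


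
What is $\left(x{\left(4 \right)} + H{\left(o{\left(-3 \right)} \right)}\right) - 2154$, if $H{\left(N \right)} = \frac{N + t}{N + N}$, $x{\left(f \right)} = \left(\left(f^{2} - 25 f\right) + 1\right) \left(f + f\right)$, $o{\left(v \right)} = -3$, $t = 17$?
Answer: $- \frac{8461}{3} \approx -2820.3$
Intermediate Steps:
$x{\left(f \right)} = 2 f \left(1 + f^{2} - 25 f\right)$ ($x{\left(f \right)} = \left(1 + f^{2} - 25 f\right) 2 f = 2 f \left(1 + f^{2} - 25 f\right)$)
$H{\left(N \right)} = \frac{17 + N}{2 N}$ ($H{\left(N \right)} = \frac{N + 17}{N + N} = \frac{17 + N}{2 N}$)
$\left(x{\left(4 \right)} + H{\left(o{\left(-3 \right)} \right)}\right) - 2154 = \left(2 \cdot 4 \left(1 + 4^{2} - 100\right) + \frac{17 - 3}{2 \left(-3\right)}\right) - 2154 = \left(2 \cdot 4 \left(1 + 16 - 100\right) + \frac{1}{2} \left(- \frac{1}{3}\right) 14\right) - 2154 = \left(2 \cdot 4 \left(-83\right) - \frac{7}{3}\right) - 2154 = \left(-664 - \frac{7}{3}\right) - 2154 = - \frac{1999}{3} - 2154 = - \frac{8461}{3}$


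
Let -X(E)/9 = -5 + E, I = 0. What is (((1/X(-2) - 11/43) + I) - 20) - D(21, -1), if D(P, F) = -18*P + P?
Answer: 912283/2709 ≈ 336.76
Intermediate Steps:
X(E) = 45 - 9*E (X(E) = -9*(-5 + E) = 45 - 9*E)
D(P, F) = -17*P
(((1/X(-2) - 11/43) + I) - 20) - D(21, -1) = (((1/(45 - 9*(-2)) - 11/43) + 0) - 20) - (-17)*21 = (((1/(45 + 18) - 11*1/43) + 0) - 20) - 1*(-357) = (((1/63 - 11/43) + 0) - 20) + 357 = ((-650/2709 + 0) - 20) + 357 = (-650/2709 - 20) + 357 = -54830/2709 + 357 = 912283/2709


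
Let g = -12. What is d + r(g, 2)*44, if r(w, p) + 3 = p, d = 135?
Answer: 91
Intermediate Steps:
r(w, p) = -3 + p
d + r(g, 2)*44 = 135 + (-3 + 2)*44 = 135 - 1*44 = 135 - 44 = 91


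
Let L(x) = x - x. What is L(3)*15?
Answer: 0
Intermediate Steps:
L(x) = 0
L(3)*15 = 0*15 = 0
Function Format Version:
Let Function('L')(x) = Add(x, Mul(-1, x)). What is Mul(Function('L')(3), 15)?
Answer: 0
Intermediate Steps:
Function('L')(x) = 0
Mul(Function('L')(3), 15) = Mul(0, 15) = 0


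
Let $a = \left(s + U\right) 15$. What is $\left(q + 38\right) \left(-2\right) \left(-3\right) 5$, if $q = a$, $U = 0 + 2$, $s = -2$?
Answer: $1140$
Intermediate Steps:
$U = 2$
$a = 0$ ($a = \left(-2 + 2\right) 15 = 0 \cdot 15 = 0$)
$q = 0$
$\left(q + 38\right) \left(-2\right) \left(-3\right) 5 = \left(0 + 38\right) \left(-2\right) \left(-3\right) 5 = 38 \cdot 6 \cdot 5 = 38 \cdot 30 = 1140$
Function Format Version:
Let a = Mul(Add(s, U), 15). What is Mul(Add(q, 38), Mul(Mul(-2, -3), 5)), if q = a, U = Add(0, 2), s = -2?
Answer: 1140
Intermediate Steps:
U = 2
a = 0 (a = Mul(Add(-2, 2), 15) = Mul(0, 15) = 0)
q = 0
Mul(Add(q, 38), Mul(Mul(-2, -3), 5)) = Mul(Add(0, 38), Mul(Mul(-2, -3), 5)) = Mul(38, Mul(6, 5)) = Mul(38, 30) = 1140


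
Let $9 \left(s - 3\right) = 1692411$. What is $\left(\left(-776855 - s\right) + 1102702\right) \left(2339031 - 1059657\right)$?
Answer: $176295604910$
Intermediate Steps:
$s = \frac{564146}{3}$ ($s = 3 + \frac{1}{9} \cdot 1692411 = 3 + \frac{564137}{3} = \frac{564146}{3} \approx 1.8805 \cdot 10^{5}$)
$\left(\left(-776855 - s\right) + 1102702\right) \left(2339031 - 1059657\right) = \left(\left(-776855 - \frac{564146}{3}\right) + 1102702\right) \left(2339031 - 1059657\right) = \left(\left(-776855 - \frac{564146}{3}\right) + 1102702\right) 1279374 = \left(- \frac{2894711}{3} + 1102702\right) 1279374 = \frac{413395}{3} \cdot 1279374 = 176295604910$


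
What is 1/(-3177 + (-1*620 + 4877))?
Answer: 1/1080 ≈ 0.00092593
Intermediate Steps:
1/(-3177 + (-1*620 + 4877)) = 1/(-3177 + (-620 + 4877)) = 1/(-3177 + 4257) = 1/1080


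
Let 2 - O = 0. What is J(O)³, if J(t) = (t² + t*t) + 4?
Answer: 1728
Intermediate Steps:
O = 2 (O = 2 - 1*0 = 2 + 0 = 2)
J(t) = 4 + 2*t² (J(t) = (t² + t²) + 4 = 2*t² + 4 = 4 + 2*t²)
J(O)³ = (4 + 2*2²)³ = (4 + 2*4)³ = (4 + 8)³ = 12³ = 1728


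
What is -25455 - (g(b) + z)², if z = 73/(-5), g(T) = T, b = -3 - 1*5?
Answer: -649144/25 ≈ -25966.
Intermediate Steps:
b = -8 (b = -3 - 5 = -8)
z = -73/5 (z = 73*(-⅕) = -73/5 ≈ -14.600)
-25455 - (g(b) + z)² = -25455 - (-8 - 73/5)² = -25455 - (-113/5)² = -25455 - 1*12769/25 = -25455 - 12769/25 = -649144/25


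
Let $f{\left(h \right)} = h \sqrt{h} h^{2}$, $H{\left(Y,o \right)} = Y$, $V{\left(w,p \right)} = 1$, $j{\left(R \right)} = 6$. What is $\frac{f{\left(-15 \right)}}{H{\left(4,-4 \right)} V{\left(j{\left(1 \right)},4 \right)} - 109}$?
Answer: $\frac{225 i \sqrt{15}}{7} \approx 124.49 i$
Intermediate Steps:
$f{\left(h \right)} = h^{\frac{7}{2}}$ ($f{\left(h \right)} = h^{\frac{3}{2}} h^{2} = h^{\frac{7}{2}}$)
$\frac{f{\left(-15 \right)}}{H{\left(4,-4 \right)} V{\left(j{\left(1 \right)},4 \right)} - 109} = \frac{\left(-15\right)^{\frac{7}{2}}}{4 \cdot 1 - 109} = \frac{\left(-3375\right) i \sqrt{15}}{4 - 109} = \frac{\left(-3375\right) i \sqrt{15}}{-105} = - 3375 i \sqrt{15} \left(- \frac{1}{105}\right) = \frac{225 i \sqrt{15}}{7}$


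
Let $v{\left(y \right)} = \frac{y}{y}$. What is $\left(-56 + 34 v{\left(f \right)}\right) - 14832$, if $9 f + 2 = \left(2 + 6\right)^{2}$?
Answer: $-14854$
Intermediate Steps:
$f = \frac{62}{9}$ ($f = - \frac{2}{9} + \frac{\left(2 + 6\right)^{2}}{9} = - \frac{2}{9} + \frac{8^{2}}{9} = - \frac{2}{9} + \frac{1}{9} \cdot 64 = - \frac{2}{9} + \frac{64}{9} = \frac{62}{9} \approx 6.8889$)
$v{\left(y \right)} = 1$
$\left(-56 + 34 v{\left(f \right)}\right) - 14832 = \left(-56 + 34 \cdot 1\right) - 14832 = \left(-56 + 34\right) - 14832 = -22 - 14832 = -14854$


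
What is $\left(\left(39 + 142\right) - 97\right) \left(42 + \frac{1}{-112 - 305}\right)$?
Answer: $\frac{490364}{139} \approx 3527.8$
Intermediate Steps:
$\left(\left(39 + 142\right) - 97\right) \left(42 + \frac{1}{-112 - 305}\right) = \left(181 - 97\right) \left(42 + \frac{1}{-417}\right) = 84 \left(42 - \frac{1}{417}\right) = 84 \cdot \frac{17513}{417} = \frac{490364}{139}$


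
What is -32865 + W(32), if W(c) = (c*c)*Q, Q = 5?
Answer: -27745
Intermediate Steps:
W(c) = 5*c² (W(c) = (c*c)*5 = c²*5 = 5*c²)
-32865 + W(32) = -32865 + 5*32² = -32865 + 5*1024 = -32865 + 5120 = -27745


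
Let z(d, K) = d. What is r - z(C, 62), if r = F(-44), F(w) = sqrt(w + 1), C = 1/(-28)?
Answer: 1/28 + I*sqrt(43) ≈ 0.035714 + 6.5574*I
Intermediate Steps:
C = -1/28 ≈ -0.035714
F(w) = sqrt(1 + w)
r = I*sqrt(43) (r = sqrt(1 - 44) = sqrt(-43) = I*sqrt(43) ≈ 6.5574*I)
r - z(C, 62) = I*sqrt(43) - 1*(-1/28) = I*sqrt(43) + 1/28 = 1/28 + I*sqrt(43)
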